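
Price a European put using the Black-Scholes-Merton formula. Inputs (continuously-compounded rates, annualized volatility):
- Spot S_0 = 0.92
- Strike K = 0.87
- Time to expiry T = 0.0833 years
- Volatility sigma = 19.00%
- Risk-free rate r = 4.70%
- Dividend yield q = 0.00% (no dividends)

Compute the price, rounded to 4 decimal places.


Answer: Price = 0.0034

Derivation:
d1 = (ln(S/K) + (r - q + 0.5*sigma^2) * T) / (sigma * sqrt(T)) = 1.11783618
d2 = d1 - sigma * sqrt(T) = 1.06299888
exp(-rT) = 0.99609255; exp(-qT) = 1.00000000
P = K * exp(-rT) * N(-d2) - S_0 * exp(-qT) * N(-d1)
N(-d1) = 0.13181848; N(-d2) = 0.14389123
P = 0.8700 * 0.99609255 * 0.14389123 - 0.9200 * 1.00000000 * 0.13181848 = 0.0034


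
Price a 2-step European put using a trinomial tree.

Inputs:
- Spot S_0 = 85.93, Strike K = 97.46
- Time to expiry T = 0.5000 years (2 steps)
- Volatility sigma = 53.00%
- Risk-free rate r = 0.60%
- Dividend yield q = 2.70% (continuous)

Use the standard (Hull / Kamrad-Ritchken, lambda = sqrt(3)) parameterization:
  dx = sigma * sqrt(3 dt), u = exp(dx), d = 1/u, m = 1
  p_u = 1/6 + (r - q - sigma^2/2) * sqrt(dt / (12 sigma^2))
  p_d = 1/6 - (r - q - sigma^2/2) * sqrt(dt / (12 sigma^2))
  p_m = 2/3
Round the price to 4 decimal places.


Answer: Price = V(0,0) = 20.5813

Derivation:
dt = T/N = 0.250000; dx = sigma*sqrt(3*dt) = 0.458993
u = exp(dx) = 1.582480; d = 1/u = 0.631919
p_u = 0.122698, p_m = 0.666667, p_d = 0.210635
Discount per step: exp(-r*dt) = 0.998501
Stock lattice S(k, j) with j the centered position index:
  k=0: S(0,+0) = 85.9300
  k=1: S(1,-1) = 54.3008; S(1,+0) = 85.9300; S(1,+1) = 135.9825
  k=2: S(2,-2) = 34.3137; S(2,-1) = 54.3008; S(2,+0) = 85.9300; S(2,+1) = 135.9825; S(2,+2) = 215.1897
Terminal payoffs V(N, j) = max(K - S_T, 0):
  V(2,-2) = 63.146252; V(2,-1) = 43.159168; V(2,+0) = 11.530000; V(2,+1) = 0.000000; V(2,+2) = 0.000000
Backward induction: V(k, j) = exp(-r*dt) * [p_u * V(k+1, j+1) + p_m * V(k+1, j) + p_d * V(k+1, j-1)]
  V(1,-1) = exp(-r*dt) * [p_u*11.530000 + p_m*43.159168 + p_d*63.146252] = 43.423126
  V(1,+0) = exp(-r*dt) * [p_u*0.000000 + p_m*11.530000 + p_d*43.159168] = 16.752357
  V(1,+1) = exp(-r*dt) * [p_u*0.000000 + p_m*0.000000 + p_d*11.530000] = 2.424983
  V(0,+0) = exp(-r*dt) * [p_u*2.424983 + p_m*16.752357 + p_d*43.423126] = 20.581321


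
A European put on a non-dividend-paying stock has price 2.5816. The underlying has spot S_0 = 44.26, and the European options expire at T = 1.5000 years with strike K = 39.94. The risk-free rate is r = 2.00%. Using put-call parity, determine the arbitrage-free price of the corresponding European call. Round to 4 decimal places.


Answer: Call price = 8.0820

Derivation:
Put-call parity: C - P = S_0 * exp(-qT) - K * exp(-rT).
S_0 * exp(-qT) = 44.2600 * 1.00000000 = 44.26000000
K * exp(-rT) = 39.9400 * 0.97044553 = 38.75959461
C = P + S*exp(-qT) - K*exp(-rT)
C = 2.5816 + 44.26000000 - 38.75959461 = 8.0820


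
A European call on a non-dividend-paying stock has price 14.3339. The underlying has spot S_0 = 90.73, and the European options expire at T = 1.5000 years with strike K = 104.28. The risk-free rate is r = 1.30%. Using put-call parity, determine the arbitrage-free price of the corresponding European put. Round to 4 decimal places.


Put-call parity: C - P = S_0 * exp(-qT) - K * exp(-rT).
S_0 * exp(-qT) = 90.7300 * 1.00000000 = 90.73000000
K * exp(-rT) = 104.2800 * 0.98068890 = 102.26623799
P = C - S*exp(-qT) + K*exp(-rT)
P = 14.3339 - 90.73000000 + 102.26623799 = 25.8701

Answer: Put price = 25.8701


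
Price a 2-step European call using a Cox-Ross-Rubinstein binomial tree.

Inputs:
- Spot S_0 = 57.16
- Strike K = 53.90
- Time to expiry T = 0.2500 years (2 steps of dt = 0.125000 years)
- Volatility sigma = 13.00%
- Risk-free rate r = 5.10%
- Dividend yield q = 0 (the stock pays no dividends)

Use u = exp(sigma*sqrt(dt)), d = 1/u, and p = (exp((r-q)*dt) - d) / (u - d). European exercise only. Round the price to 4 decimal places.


Answer: Price = V(0,0) = 4.2823

Derivation:
dt = T/N = 0.125000
u = exp(sigma*sqrt(dt)) = 1.047035; d = 1/u = 0.955078
p = (exp((r-q)*dt) - d) / (u - d) = 0.558059
Discount per step: exp(-r*dt) = 0.993645
Stock lattice S(k, i) with i counting down-moves:
  k=0: S(0,0) = 57.1600
  k=1: S(1,0) = 59.8485; S(1,1) = 54.5923
  k=2: S(2,0) = 62.6634; S(2,1) = 57.1600; S(2,2) = 52.1399
Terminal payoffs V(N, i) = max(S_T - K, 0):
  V(2,0) = 8.763443; V(2,1) = 3.260000; V(2,2) = 0.000000
Backward induction: V(k, i) = exp(-r*dt) * [p * V(k+1, i) + (1-p) * V(k+1, i+1)].
  V(1,0) = exp(-r*dt) * [p*8.763443 + (1-p)*3.260000] = 6.291015
  V(1,1) = exp(-r*dt) * [p*3.260000 + (1-p)*0.000000] = 1.807713
  V(0,0) = exp(-r*dt) * [p*6.291015 + (1-p)*1.807713] = 4.282275


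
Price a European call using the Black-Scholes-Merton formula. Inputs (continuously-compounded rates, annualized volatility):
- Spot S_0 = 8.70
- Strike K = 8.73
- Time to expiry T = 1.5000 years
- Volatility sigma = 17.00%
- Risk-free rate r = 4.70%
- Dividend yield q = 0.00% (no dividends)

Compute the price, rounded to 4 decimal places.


d1 = (ln(S/K) + (r - q + 0.5*sigma^2) * T) / (sigma * sqrt(T)) = 0.42617594
d2 = d1 - sigma * sqrt(T) = 0.21796931
exp(-rT) = 0.93192774; exp(-qT) = 1.00000000
C = S_0 * exp(-qT) * N(d1) - K * exp(-rT) * N(d2)
N(d1) = 0.66501018; N(d2) = 0.58627349
C = 8.7000 * 1.00000000 * 0.66501018 - 8.7300 * 0.93192774 * 0.58627349 = 1.0158

Answer: Price = 1.0158


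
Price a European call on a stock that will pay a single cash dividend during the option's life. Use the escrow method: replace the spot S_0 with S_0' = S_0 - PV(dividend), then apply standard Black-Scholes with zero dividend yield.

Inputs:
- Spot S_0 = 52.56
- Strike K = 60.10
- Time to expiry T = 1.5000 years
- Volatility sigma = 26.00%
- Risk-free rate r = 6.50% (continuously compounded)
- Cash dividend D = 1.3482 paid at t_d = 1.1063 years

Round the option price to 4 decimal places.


PV(D) = D * exp(-r * t_d) = 1.3482 * 0.93061511 = 1.25465529
S_0' = S_0 - PV(D) = 52.5600 - 1.25465529 = 51.30534471
d1 = (ln(S_0'/K) + (r + sigma^2/2)*T) / (sigma*sqrt(T)) = -0.03145054
d2 = d1 - sigma*sqrt(T) = -0.34988420
exp(-rT) = 0.90710234
N(d1) = 0.48745512; N(d2) = 0.36321280
C = S_0' * N(d1) - K * exp(-rT) * N(d2) = 51.30534471 * 0.48745512 - 60.1000 * 0.90710234 * 0.36321280 = 5.2078

Answer: Price = 5.2078


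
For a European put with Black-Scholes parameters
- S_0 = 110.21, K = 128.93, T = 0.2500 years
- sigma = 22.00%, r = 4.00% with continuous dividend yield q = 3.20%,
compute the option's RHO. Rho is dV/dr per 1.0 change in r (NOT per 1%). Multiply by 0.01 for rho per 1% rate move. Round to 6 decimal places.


d1 = -1.3530180429; d2 = -1.4630180429
phi(d1) = 0.1597304702; exp(-qT) = 0.9920319148; exp(-rT) = 0.9900498337
N(-d2) = 0.9282687790
Rho = -K*T*exp(-rT)*N(-d2) = -128.9300 * 0.2500 * 0.9900498337 * 0.9282687790 = -29.622710

Answer: Rho = -29.622710


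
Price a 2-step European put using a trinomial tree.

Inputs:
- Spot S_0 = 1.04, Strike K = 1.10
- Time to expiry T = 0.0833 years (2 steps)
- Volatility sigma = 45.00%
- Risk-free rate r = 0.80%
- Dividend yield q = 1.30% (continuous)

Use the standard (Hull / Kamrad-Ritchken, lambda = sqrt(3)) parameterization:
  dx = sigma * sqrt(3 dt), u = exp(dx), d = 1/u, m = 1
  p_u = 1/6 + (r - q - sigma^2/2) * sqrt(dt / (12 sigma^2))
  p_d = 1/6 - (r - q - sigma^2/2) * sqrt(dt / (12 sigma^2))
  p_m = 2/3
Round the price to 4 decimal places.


dt = T/N = 0.041650; dx = sigma*sqrt(3*dt) = 0.159067
u = exp(dx) = 1.172417; d = 1/u = 0.852939
p_u = 0.152756, p_m = 0.666667, p_d = 0.180577
Discount per step: exp(-r*dt) = 0.999667
Stock lattice S(k, j) with j the centered position index:
  k=0: S(0,+0) = 1.0400
  k=1: S(1,-1) = 0.8871; S(1,+0) = 1.0400; S(1,+1) = 1.2193
  k=2: S(2,-2) = 0.7566; S(2,-1) = 0.8871; S(2,+0) = 1.0400; S(2,+1) = 1.2193; S(2,+2) = 1.4295
Terminal payoffs V(N, j) = max(K - S_T, 0):
  V(2,-2) = 0.343395; V(2,-1) = 0.212943; V(2,+0) = 0.060000; V(2,+1) = 0.000000; V(2,+2) = 0.000000
Backward induction: V(k, j) = exp(-r*dt) * [p_u * V(k+1, j+1) + p_m * V(k+1, j) + p_d * V(k+1, j-1)]
  V(1,-1) = exp(-r*dt) * [p_u*0.060000 + p_m*0.212943 + p_d*0.343395] = 0.213066
  V(1,+0) = exp(-r*dt) * [p_u*0.000000 + p_m*0.060000 + p_d*0.212943] = 0.078427
  V(1,+1) = exp(-r*dt) * [p_u*0.000000 + p_m*0.000000 + p_d*0.060000] = 0.010831
  V(0,+0) = exp(-r*dt) * [p_u*0.010831 + p_m*0.078427 + p_d*0.213066] = 0.092383

Answer: Price = V(0,0) = 0.0924


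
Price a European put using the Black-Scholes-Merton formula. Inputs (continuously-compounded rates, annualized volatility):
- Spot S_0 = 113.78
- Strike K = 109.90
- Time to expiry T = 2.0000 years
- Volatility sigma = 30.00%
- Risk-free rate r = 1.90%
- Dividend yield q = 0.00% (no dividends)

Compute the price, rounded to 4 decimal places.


Answer: Price = 14.7215

Derivation:
d1 = (ln(S/K) + (r - q + 0.5*sigma^2) * T) / (sigma * sqrt(T)) = 0.38347791
d2 = d1 - sigma * sqrt(T) = -0.04078616
exp(-rT) = 0.96271294; exp(-qT) = 1.00000000
P = K * exp(-rT) * N(-d2) - S_0 * exp(-qT) * N(-d1)
N(-d1) = 0.35068272; N(-d2) = 0.51626681
P = 109.9000 * 0.96271294 * 0.51626681 - 113.7800 * 1.00000000 * 0.35068272 = 14.7215


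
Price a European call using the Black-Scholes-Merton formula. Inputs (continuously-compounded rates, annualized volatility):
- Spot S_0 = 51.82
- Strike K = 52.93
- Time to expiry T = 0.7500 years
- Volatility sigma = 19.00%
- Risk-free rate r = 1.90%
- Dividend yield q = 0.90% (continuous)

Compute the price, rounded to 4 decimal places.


d1 = (ln(S/K) + (r - q + 0.5*sigma^2) * T) / (sigma * sqrt(T)) = -0.00095178
d2 = d1 - sigma * sqrt(T) = -0.16549661
exp(-rT) = 0.98585105; exp(-qT) = 0.99327273
C = S_0 * exp(-qT) * N(d1) - K * exp(-rT) * N(d2)
N(d1) = 0.49962029; N(d2) = 0.43427656
C = 51.8200 * 0.99327273 * 0.49962029 - 52.9300 * 0.98585105 * 0.43427656 = 3.0551

Answer: Price = 3.0551


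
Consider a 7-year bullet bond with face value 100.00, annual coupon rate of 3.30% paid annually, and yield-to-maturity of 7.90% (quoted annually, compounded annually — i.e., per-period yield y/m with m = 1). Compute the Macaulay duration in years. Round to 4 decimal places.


Answer: Macaulay duration = 6.2505 years

Derivation:
Coupon per period c = face * coupon_rate / m = 3.300000
Periods per year m = 1; per-period yield y/m = 0.079000
Number of cashflows N = 7
Cashflows (t years, CF_t, discount factor 1/(1+y/m)^(m*t), PV):
  t = 1.0000: CF_t = 3.300000, DF = 0.926784, PV = 3.058387
  t = 2.0000: CF_t = 3.300000, DF = 0.858929, PV = 2.834465
  t = 3.0000: CF_t = 3.300000, DF = 0.796041, PV = 2.626937
  t = 4.0000: CF_t = 3.300000, DF = 0.737758, PV = 2.434603
  t = 5.0000: CF_t = 3.300000, DF = 0.683743, PV = 2.256351
  t = 6.0000: CF_t = 3.300000, DF = 0.633682, PV = 2.091150
  t = 7.0000: CF_t = 103.300000, DF = 0.587286, PV = 60.666677
Price P = sum_t PV_t = 75.968571
Macaulay numerator sum_t t * PV_t:
  t * PV_t at t = 1.0000: 3.058387
  t * PV_t at t = 2.0000: 5.668929
  t * PV_t at t = 3.0000: 7.880810
  t * PV_t at t = 4.0000: 9.738412
  t * PV_t at t = 5.0000: 11.281756
  t * PV_t at t = 6.0000: 12.546902
  t * PV_t at t = 7.0000: 424.666740
Macaulay duration D = (sum_t t * PV_t) / P = 474.841938 / 75.968571 = 6.250505


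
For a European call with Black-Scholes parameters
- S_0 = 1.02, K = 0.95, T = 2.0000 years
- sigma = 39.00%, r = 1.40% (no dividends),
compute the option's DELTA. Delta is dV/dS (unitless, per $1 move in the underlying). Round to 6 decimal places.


d1 = 0.4554418965; d2 = -0.0961013928
phi(d1) = 0.3596398396; exp(-qT) = 1.0000000000; exp(-rT) = 0.9723883668
N(d1) = 0.6756043202
Delta = exp(-qT) * N(d1) = 1.0000000000 * 0.6756043202 = 0.675604

Answer: Delta = 0.675604


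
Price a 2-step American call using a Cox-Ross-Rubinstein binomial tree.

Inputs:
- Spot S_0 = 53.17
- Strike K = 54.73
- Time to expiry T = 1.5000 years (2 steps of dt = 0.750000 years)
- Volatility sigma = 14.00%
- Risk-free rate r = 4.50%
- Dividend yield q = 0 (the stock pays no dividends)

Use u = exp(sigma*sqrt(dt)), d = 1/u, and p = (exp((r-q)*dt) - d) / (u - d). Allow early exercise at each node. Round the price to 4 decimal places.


dt = T/N = 0.750000
u = exp(sigma*sqrt(dt)) = 1.128900; d = 1/u = 0.885818
p = (exp((r-q)*dt) - d) / (u - d) = 0.610938
Discount per step: exp(-r*dt) = 0.966813
Stock lattice S(k, i) with i counting down-moves:
  k=0: S(0,0) = 53.1700
  k=1: S(1,0) = 60.0236; S(1,1) = 47.0990
  k=2: S(2,0) = 67.7606; S(2,1) = 53.1700; S(2,2) = 41.7211
Terminal payoffs V(N, i) = max(S_T - K, 0):
  V(2,0) = 13.030636; V(2,1) = 0.000000; V(2,2) = 0.000000
Backward induction: V(k, i) = exp(-r*dt) * [p * V(k+1, i) + (1-p) * V(k+1, i+1)]; then take max(V_cont, immediate exercise) for American.
  V(1,0) = exp(-r*dt) * [p*13.030636 + (1-p)*0.000000] = 7.696713; exercise = 5.293604; V(1,0) = max -> 7.696713
  V(1,1) = exp(-r*dt) * [p*0.000000 + (1-p)*0.000000] = 0.000000; exercise = 0.000000; V(1,1) = max -> 0.000000
  V(0,0) = exp(-r*dt) * [p*7.696713 + (1-p)*0.000000] = 4.546163; exercise = 0.000000; V(0,0) = max -> 4.546163

Answer: Price = V(0,0) = 4.5462


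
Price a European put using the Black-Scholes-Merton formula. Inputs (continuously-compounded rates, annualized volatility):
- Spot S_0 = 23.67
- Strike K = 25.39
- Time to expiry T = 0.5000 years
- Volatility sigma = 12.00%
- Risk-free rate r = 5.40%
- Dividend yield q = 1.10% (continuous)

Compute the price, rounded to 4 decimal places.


d1 = (ln(S/K) + (r - q + 0.5*sigma^2) * T) / (sigma * sqrt(T)) = -0.53088366
d2 = d1 - sigma * sqrt(T) = -0.61573647
exp(-rT) = 0.97336124; exp(-qT) = 0.99451510
P = K * exp(-rT) * N(-d2) - S_0 * exp(-qT) * N(-d1)
N(-d1) = 0.70225030; N(-d2) = 0.73096577
P = 25.3900 * 0.97336124 * 0.73096577 - 23.6700 * 0.99451510 * 0.70225030 = 1.5337

Answer: Price = 1.5337


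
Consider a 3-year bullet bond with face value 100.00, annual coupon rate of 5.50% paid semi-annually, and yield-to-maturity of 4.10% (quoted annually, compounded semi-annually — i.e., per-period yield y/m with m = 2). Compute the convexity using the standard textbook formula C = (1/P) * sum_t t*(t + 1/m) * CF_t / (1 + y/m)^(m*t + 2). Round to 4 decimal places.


Answer: Convexity = 9.2367

Derivation:
Coupon per period c = face * coupon_rate / m = 2.750000
Periods per year m = 2; per-period yield y/m = 0.020500
Number of cashflows N = 6
Cashflows (t years, CF_t, discount factor 1/(1+y/m)^(m*t), PV):
  t = 0.5000: CF_t = 2.750000, DF = 0.979912, PV = 2.694757
  t = 1.0000: CF_t = 2.750000, DF = 0.960227, PV = 2.640625
  t = 1.5000: CF_t = 2.750000, DF = 0.940938, PV = 2.587579
  t = 2.0000: CF_t = 2.750000, DF = 0.922036, PV = 2.535600
  t = 2.5000: CF_t = 2.750000, DF = 0.903514, PV = 2.484664
  t = 3.0000: CF_t = 102.750000, DF = 0.885364, PV = 90.971169
Price P = sum_t PV_t = 103.914394
Convexity numerator sum_t t*(t + 1/m) * CF_t / (1+y/m)^(m*t + 2):
  t = 0.5000: term = 1.293790
  t = 1.0000: term = 3.803399
  t = 1.5000: term = 7.453992
  t = 2.0000: term = 12.173757
  t = 2.5000: term = 17.893813
  t = 3.0000: term = 917.206359
Convexity = (1/P) * sum = 959.825110 / 103.914394 = 9.236691


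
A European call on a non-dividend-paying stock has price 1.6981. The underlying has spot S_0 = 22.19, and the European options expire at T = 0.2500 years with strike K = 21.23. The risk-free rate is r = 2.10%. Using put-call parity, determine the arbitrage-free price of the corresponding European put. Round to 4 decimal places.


Answer: Put price = 0.6269

Derivation:
Put-call parity: C - P = S_0 * exp(-qT) - K * exp(-rT).
S_0 * exp(-qT) = 22.1900 * 1.00000000 = 22.19000000
K * exp(-rT) = 21.2300 * 0.99476376 = 21.11883456
P = C - S*exp(-qT) + K*exp(-rT)
P = 1.6981 - 22.19000000 + 21.11883456 = 0.6269


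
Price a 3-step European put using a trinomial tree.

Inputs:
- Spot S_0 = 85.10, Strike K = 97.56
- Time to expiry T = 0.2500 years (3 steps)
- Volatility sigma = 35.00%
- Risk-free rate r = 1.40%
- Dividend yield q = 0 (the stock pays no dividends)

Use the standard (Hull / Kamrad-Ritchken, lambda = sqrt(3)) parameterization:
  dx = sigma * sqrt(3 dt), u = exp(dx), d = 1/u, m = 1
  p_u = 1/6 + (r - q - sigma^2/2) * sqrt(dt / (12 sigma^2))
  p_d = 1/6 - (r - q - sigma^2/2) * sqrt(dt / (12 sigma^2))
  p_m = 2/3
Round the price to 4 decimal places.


Answer: Price = V(0,0) = 14.2481

Derivation:
dt = T/N = 0.083333; dx = sigma*sqrt(3*dt) = 0.175000
u = exp(dx) = 1.191246; d = 1/u = 0.839457
p_u = 0.155417, p_m = 0.666667, p_d = 0.177917
Discount per step: exp(-r*dt) = 0.998834
Stock lattice S(k, j) with j the centered position index:
  k=0: S(0,+0) = 85.1000
  k=1: S(1,-1) = 71.4378; S(1,+0) = 85.1000; S(1,+1) = 101.3751
  k=2: S(2,-2) = 59.9690; S(2,-1) = 71.4378; S(2,+0) = 85.1000; S(2,+1) = 101.3751; S(2,+2) = 120.7626
  k=3: S(3,-3) = 50.3414; S(3,-2) = 59.9690; S(3,-1) = 71.4378; S(3,+0) = 85.1000; S(3,+1) = 101.3751; S(3,+2) = 120.7626; S(3,+3) = 143.8580
Terminal payoffs V(N, j) = max(K - S_T, 0):
  V(3,-3) = 47.218638; V(3,-2) = 37.591044; V(3,-1) = 26.122208; V(3,+0) = 12.460000; V(3,+1) = 0.000000; V(3,+2) = 0.000000; V(3,+3) = 0.000000
Backward induction: V(k, j) = exp(-r*dt) * [p_u * V(k+1, j+1) + p_m * V(k+1, j) + p_d * V(k+1, j-1)]
  V(2,-2) = exp(-r*dt) * [p_u*26.122208 + p_m*37.591044 + p_d*47.218638] = 37.477755
  V(2,-1) = exp(-r*dt) * [p_u*12.460000 + p_m*26.122208 + p_d*37.591044] = 26.009008
  V(2,+0) = exp(-r*dt) * [p_u*0.000000 + p_m*12.460000 + p_d*26.122208] = 12.939138
  V(2,+1) = exp(-r*dt) * [p_u*0.000000 + p_m*0.000000 + p_d*12.460000] = 2.214257
  V(2,+2) = exp(-r*dt) * [p_u*0.000000 + p_m*0.000000 + p_d*0.000000] = 0.000000
  V(1,-1) = exp(-r*dt) * [p_u*12.939138 + p_m*26.009008 + p_d*37.477755] = 25.987877
  V(1,+0) = exp(-r*dt) * [p_u*2.214257 + p_m*12.939138 + p_d*26.009008] = 13.581806
  V(1,+1) = exp(-r*dt) * [p_u*0.000000 + p_m*2.214257 + p_d*12.939138] = 3.773854
  V(0,+0) = exp(-r*dt) * [p_u*3.773854 + p_m*13.581806 + p_d*25.987877] = 14.248101


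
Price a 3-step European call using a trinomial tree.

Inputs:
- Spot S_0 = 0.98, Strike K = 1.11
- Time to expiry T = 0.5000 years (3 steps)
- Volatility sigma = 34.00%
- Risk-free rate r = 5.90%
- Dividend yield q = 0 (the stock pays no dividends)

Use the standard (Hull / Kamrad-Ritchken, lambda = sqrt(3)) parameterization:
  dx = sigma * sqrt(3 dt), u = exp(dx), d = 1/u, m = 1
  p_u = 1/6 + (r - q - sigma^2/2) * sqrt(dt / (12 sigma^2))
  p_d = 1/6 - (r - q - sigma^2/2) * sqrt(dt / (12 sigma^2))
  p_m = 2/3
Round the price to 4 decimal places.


dt = T/N = 0.166667; dx = sigma*sqrt(3*dt) = 0.240416
u = exp(dx) = 1.271778; d = 1/u = 0.786300
p_u = 0.167083, p_m = 0.666667, p_d = 0.166251
Discount per step: exp(-r*dt) = 0.990215
Stock lattice S(k, j) with j the centered position index:
  k=0: S(0,+0) = 0.9800
  k=1: S(1,-1) = 0.7706; S(1,+0) = 0.9800; S(1,+1) = 1.2463
  k=2: S(2,-2) = 0.6059; S(2,-1) = 0.7706; S(2,+0) = 0.9800; S(2,+1) = 1.2463; S(2,+2) = 1.5851
  k=3: S(3,-3) = 0.4764; S(3,-2) = 0.6059; S(3,-1) = 0.7706; S(3,+0) = 0.9800; S(3,+1) = 1.2463; S(3,+2) = 1.5851; S(3,+3) = 2.0159
Terminal payoffs V(N, j) = max(S_T - K, 0):
  V(3,-3) = 0.000000; V(3,-2) = 0.000000; V(3,-1) = 0.000000; V(3,+0) = 0.000000; V(3,+1) = 0.136343; V(3,+2) = 0.475072; V(3,+3) = 0.905861
Backward induction: V(k, j) = exp(-r*dt) * [p_u * V(k+1, j+1) + p_m * V(k+1, j) + p_d * V(k+1, j-1)]
  V(2,-2) = exp(-r*dt) * [p_u*0.000000 + p_m*0.000000 + p_d*0.000000] = 0.000000
  V(2,-1) = exp(-r*dt) * [p_u*0.000000 + p_m*0.000000 + p_d*0.000000] = 0.000000
  V(2,+0) = exp(-r*dt) * [p_u*0.136343 + p_m*0.000000 + p_d*0.000000] = 0.022558
  V(2,+1) = exp(-r*dt) * [p_u*0.475072 + p_m*0.136343 + p_d*0.000000] = 0.168605
  V(2,+2) = exp(-r*dt) * [p_u*0.905861 + p_m*0.475072 + p_d*0.136343] = 0.485933
  V(1,-1) = exp(-r*dt) * [p_u*0.022558 + p_m*0.000000 + p_d*0.000000] = 0.003732
  V(1,+0) = exp(-r*dt) * [p_u*0.168605 + p_m*0.022558 + p_d*0.000000] = 0.042787
  V(1,+1) = exp(-r*dt) * [p_u*0.485933 + p_m*0.168605 + p_d*0.022558] = 0.195414
  V(0,+0) = exp(-r*dt) * [p_u*0.195414 + p_m*0.042787 + p_d*0.003732] = 0.061190

Answer: Price = V(0,0) = 0.0612


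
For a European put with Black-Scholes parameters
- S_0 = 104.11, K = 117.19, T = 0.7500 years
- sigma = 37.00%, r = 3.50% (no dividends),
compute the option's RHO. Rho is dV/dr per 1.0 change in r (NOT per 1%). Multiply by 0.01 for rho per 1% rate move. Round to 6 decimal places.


Answer: Rho = -57.601347

Derivation:
d1 = -0.1272074811; d2 = -0.4476368805
phi(d1) = 0.3957275123; exp(-qT) = 1.0000000000; exp(-rT) = 0.9740915363
N(-d2) = 0.6727923591
Rho = -K*T*exp(-rT)*N(-d2) = -117.1900 * 0.7500 * 0.9740915363 * 0.6727923591 = -57.601347


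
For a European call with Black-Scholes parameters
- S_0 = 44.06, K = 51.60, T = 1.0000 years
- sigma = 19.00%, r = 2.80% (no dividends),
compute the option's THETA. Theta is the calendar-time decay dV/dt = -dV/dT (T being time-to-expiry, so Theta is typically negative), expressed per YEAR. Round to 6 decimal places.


d1 = -0.5890491111; d2 = -0.7790491111
phi(d1) = 0.3354011634; exp(-qT) = 1.0000000000; exp(-rT) = 0.9723883668
Theta = -S*exp(-qT)*phi(d1)*sigma/(2*sqrt(T)) - r*K*exp(-rT)*N(d2) + q*S*exp(-qT)*N(d1)
N(d1) = 0.2779141646; N(d2) = 0.2179753927; sqrt(T) = 1.0000000000
Term 1 = -44.0600 * 1.0000000000 * 0.3354011634 * 0.1900 / (2 * 1.0000000000) = -1.4038886496
Term 2 = -0.0280 * 51.6000 * 0.9723883668 * 0.2179753927 = -0.3062350923
Term 3 = 0 (no dividend yield, q = 0)
Theta = -1.4038886496 + (-0.3062350923) + (0.0000000000) = -1.710124

Answer: Theta = -1.710124


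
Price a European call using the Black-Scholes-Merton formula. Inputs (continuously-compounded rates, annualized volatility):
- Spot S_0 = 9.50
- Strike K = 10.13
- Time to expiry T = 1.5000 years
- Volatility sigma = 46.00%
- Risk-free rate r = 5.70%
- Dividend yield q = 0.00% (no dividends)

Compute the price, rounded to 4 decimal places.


d1 = (ln(S/K) + (r - q + 0.5*sigma^2) * T) / (sigma * sqrt(T)) = 0.31948176
d2 = d1 - sigma * sqrt(T) = -0.24390088
exp(-rT) = 0.91805314; exp(-qT) = 1.00000000
C = S_0 * exp(-qT) * N(d1) - K * exp(-rT) * N(d2)
N(d1) = 0.62531939; N(d2) = 0.40365380
C = 9.5000 * 1.00000000 * 0.62531939 - 10.1300 * 0.91805314 * 0.40365380 = 2.1866

Answer: Price = 2.1866


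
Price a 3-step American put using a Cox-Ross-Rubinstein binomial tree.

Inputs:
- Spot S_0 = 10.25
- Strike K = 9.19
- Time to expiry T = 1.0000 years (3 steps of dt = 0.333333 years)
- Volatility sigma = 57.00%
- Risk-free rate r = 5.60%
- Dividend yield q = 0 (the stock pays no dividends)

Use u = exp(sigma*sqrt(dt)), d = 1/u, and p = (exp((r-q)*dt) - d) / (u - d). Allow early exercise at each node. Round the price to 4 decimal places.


dt = T/N = 0.333333
u = exp(sigma*sqrt(dt)) = 1.389702; d = 1/u = 0.719579
p = (exp((r-q)*dt) - d) / (u - d) = 0.446579
Discount per step: exp(-r*dt) = 0.981506
Stock lattice S(k, i) with i counting down-moves:
  k=0: S(0,0) = 10.2500
  k=1: S(1,0) = 14.2445; S(1,1) = 7.3757
  k=2: S(2,0) = 19.7955; S(2,1) = 10.2500; S(2,2) = 5.3074
  k=3: S(3,0) = 27.5099; S(3,1) = 14.2445; S(3,2) = 7.3757; S(3,3) = 3.8191
Terminal payoffs V(N, i) = max(K - S_T, 0):
  V(3,0) = 0.000000; V(3,1) = 0.000000; V(3,2) = 1.814320; V(3,3) = 5.370923
Backward induction: V(k, i) = exp(-r*dt) * [p * V(k+1, i) + (1-p) * V(k+1, i+1)]; then take max(V_cont, immediate exercise) for American.
  V(2,0) = exp(-r*dt) * [p*0.000000 + (1-p)*0.000000] = 0.000000; exercise = 0.000000; V(2,0) = max -> 0.000000
  V(2,1) = exp(-r*dt) * [p*0.000000 + (1-p)*1.814320] = 0.985513; exercise = 0.000000; V(2,1) = max -> 0.985513
  V(2,2) = exp(-r*dt) * [p*1.814320 + (1-p)*5.370923] = 3.712664; exercise = 3.882620; V(2,2) = max -> 3.882620
  V(1,0) = exp(-r*dt) * [p*0.000000 + (1-p)*0.985513] = 0.535317; exercise = 0.000000; V(1,0) = max -> 0.535317
  V(1,1) = exp(-r*dt) * [p*0.985513 + (1-p)*3.882620] = 2.540955; exercise = 1.814320; V(1,1) = max -> 2.540955
  V(0,0) = exp(-r*dt) * [p*0.535317 + (1-p)*2.540955] = 1.614852; exercise = 0.000000; V(0,0) = max -> 1.614852

Answer: Price = V(0,0) = 1.6149


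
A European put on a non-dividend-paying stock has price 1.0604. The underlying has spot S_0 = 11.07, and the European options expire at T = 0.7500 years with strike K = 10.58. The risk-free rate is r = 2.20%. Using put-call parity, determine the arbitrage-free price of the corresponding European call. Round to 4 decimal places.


Answer: Call price = 1.7235

Derivation:
Put-call parity: C - P = S_0 * exp(-qT) - K * exp(-rT).
S_0 * exp(-qT) = 11.0700 * 1.00000000 = 11.07000000
K * exp(-rT) = 10.5800 * 0.98363538 = 10.40686231
C = P + S*exp(-qT) - K*exp(-rT)
C = 1.0604 + 11.07000000 - 10.40686231 = 1.7235


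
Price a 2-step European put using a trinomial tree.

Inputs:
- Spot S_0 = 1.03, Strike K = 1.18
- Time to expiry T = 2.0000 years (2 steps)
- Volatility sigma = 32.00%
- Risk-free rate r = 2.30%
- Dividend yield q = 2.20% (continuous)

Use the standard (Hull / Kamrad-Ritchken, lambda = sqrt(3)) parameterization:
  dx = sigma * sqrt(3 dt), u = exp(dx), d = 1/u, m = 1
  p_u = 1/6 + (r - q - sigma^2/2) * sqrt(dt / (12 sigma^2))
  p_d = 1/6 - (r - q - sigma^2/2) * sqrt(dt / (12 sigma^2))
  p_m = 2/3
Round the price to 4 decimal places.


dt = T/N = 1.000000; dx = sigma*sqrt(3*dt) = 0.554256
u = exp(dx) = 1.740646; d = 1/u = 0.574499
p_u = 0.121381, p_m = 0.666667, p_d = 0.211953
Discount per step: exp(-r*dt) = 0.977262
Stock lattice S(k, j) with j the centered position index:
  k=0: S(0,+0) = 1.0300
  k=1: S(1,-1) = 0.5917; S(1,+0) = 1.0300; S(1,+1) = 1.7929
  k=2: S(2,-2) = 0.3400; S(2,-1) = 0.5917; S(2,+0) = 1.0300; S(2,+1) = 1.7929; S(2,+2) = 3.1207
Terminal payoffs V(N, j) = max(K - S_T, 0):
  V(2,-2) = 0.840049; V(2,-1) = 0.588266; V(2,+0) = 0.150000; V(2,+1) = 0.000000; V(2,+2) = 0.000000
Backward induction: V(k, j) = exp(-r*dt) * [p_u * V(k+1, j+1) + p_m * V(k+1, j) + p_d * V(k+1, j-1)]
  V(1,-1) = exp(-r*dt) * [p_u*0.150000 + p_m*0.588266 + p_d*0.840049] = 0.575055
  V(1,+0) = exp(-r*dt) * [p_u*0.000000 + p_m*0.150000 + p_d*0.588266] = 0.219576
  V(1,+1) = exp(-r*dt) * [p_u*0.000000 + p_m*0.000000 + p_d*0.150000] = 0.031070
  V(0,+0) = exp(-r*dt) * [p_u*0.031070 + p_m*0.219576 + p_d*0.575055] = 0.265854

Answer: Price = V(0,0) = 0.2659


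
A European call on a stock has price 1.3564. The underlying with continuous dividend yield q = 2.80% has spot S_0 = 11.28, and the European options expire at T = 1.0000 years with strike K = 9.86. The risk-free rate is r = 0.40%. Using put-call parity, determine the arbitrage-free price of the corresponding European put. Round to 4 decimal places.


Answer: Put price = 0.2085

Derivation:
Put-call parity: C - P = S_0 * exp(-qT) - K * exp(-rT).
S_0 * exp(-qT) = 11.2800 * 0.97238837 = 10.96854078
K * exp(-rT) = 9.8600 * 0.99600799 = 9.82063877
P = C - S*exp(-qT) + K*exp(-rT)
P = 1.3564 - 10.96854078 + 9.82063877 = 0.2085


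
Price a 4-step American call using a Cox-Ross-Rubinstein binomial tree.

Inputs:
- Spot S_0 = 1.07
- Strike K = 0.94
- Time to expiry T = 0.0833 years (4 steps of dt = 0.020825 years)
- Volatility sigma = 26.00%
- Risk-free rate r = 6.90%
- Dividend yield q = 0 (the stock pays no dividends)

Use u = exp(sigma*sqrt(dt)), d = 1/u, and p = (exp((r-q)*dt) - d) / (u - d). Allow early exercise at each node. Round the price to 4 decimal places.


Answer: Price = V(0,0) = 0.1365

Derivation:
dt = T/N = 0.020825
u = exp(sigma*sqrt(dt)) = 1.038233; d = 1/u = 0.963175
p = (exp((r-q)*dt) - d) / (u - d) = 0.509779
Discount per step: exp(-r*dt) = 0.998564
Stock lattice S(k, i) with i counting down-moves:
  k=0: S(0,0) = 1.0700
  k=1: S(1,0) = 1.1109; S(1,1) = 1.0306
  k=2: S(2,0) = 1.1534; S(2,1) = 1.0700; S(2,2) = 0.9926
  k=3: S(3,0) = 1.1975; S(3,1) = 1.1109; S(3,2) = 1.0306; S(3,3) = 0.9561
  k=4: S(4,0) = 1.2433; S(4,1) = 1.1534; S(4,2) = 1.0700; S(4,3) = 0.9926; S(4,4) = 0.9209
Terminal payoffs V(N, i) = max(S_T - K, 0):
  V(4,0) = 0.303263; V(4,1) = 0.213383; V(4,2) = 0.130000; V(4,3) = 0.052645; V(4,4) = 0.000000
Backward induction: V(k, i) = exp(-r*dt) * [p * V(k+1, i) + (1-p) * V(k+1, i+1)]; then take max(V_cont, immediate exercise) for American.
  V(3,0) = exp(-r*dt) * [p*0.303263 + (1-p)*0.213383] = 0.258830; exercise = 0.257480; V(3,0) = max -> 0.258830
  V(3,1) = exp(-r*dt) * [p*0.213383 + (1-p)*0.130000] = 0.172259; exercise = 0.170909; V(3,1) = max -> 0.172259
  V(3,2) = exp(-r*dt) * [p*0.130000 + (1-p)*0.052645] = 0.091947; exercise = 0.090597; V(3,2) = max -> 0.091947
  V(3,3) = exp(-r*dt) * [p*0.052645 + (1-p)*0.000000] = 0.026799; exercise = 0.016091; V(3,3) = max -> 0.026799
  V(2,0) = exp(-r*dt) * [p*0.258830 + (1-p)*0.172259] = 0.216080; exercise = 0.213383; V(2,0) = max -> 0.216080
  V(2,1) = exp(-r*dt) * [p*0.172259 + (1-p)*0.091947] = 0.132698; exercise = 0.130000; V(2,1) = max -> 0.132698
  V(2,2) = exp(-r*dt) * [p*0.091947 + (1-p)*0.026799] = 0.059924; exercise = 0.052645; V(2,2) = max -> 0.059924
  V(1,0) = exp(-r*dt) * [p*0.216080 + (1-p)*0.132698] = 0.174953; exercise = 0.170909; V(1,0) = max -> 0.174953
  V(1,1) = exp(-r*dt) * [p*0.132698 + (1-p)*0.059924] = 0.096883; exercise = 0.090597; V(1,1) = max -> 0.096883
  V(0,0) = exp(-r*dt) * [p*0.174953 + (1-p)*0.096883] = 0.136485; exercise = 0.130000; V(0,0) = max -> 0.136485


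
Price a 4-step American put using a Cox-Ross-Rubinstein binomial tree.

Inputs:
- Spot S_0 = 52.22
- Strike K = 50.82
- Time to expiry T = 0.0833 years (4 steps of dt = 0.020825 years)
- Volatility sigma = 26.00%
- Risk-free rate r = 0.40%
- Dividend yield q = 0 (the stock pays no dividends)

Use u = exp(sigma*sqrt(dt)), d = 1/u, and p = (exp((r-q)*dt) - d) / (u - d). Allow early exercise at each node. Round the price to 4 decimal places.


dt = T/N = 0.020825
u = exp(sigma*sqrt(dt)) = 1.038233; d = 1/u = 0.963175
p = (exp((r-q)*dt) - d) / (u - d) = 0.491731
Discount per step: exp(-r*dt) = 0.999917
Stock lattice S(k, i) with i counting down-moves:
  k=0: S(0,0) = 52.2200
  k=1: S(1,0) = 54.2165; S(1,1) = 50.2970
  k=2: S(2,0) = 56.2894; S(2,1) = 52.2200; S(2,2) = 48.4448
  k=3: S(3,0) = 58.4415; S(3,1) = 54.2165; S(3,2) = 50.2970; S(3,3) = 46.6608
  k=4: S(4,0) = 60.6759; S(4,1) = 56.2894; S(4,2) = 52.2200; S(4,3) = 48.4448; S(4,4) = 44.9425
Terminal payoffs V(N, i) = max(K - S_T, 0):
  V(4,0) = 0.000000; V(4,1) = 0.000000; V(4,2) = 0.000000; V(4,3) = 2.375198; V(4,4) = 5.877472
Backward induction: V(k, i) = exp(-r*dt) * [p * V(k+1, i) + (1-p) * V(k+1, i+1)]; then take max(V_cont, immediate exercise) for American.
  V(3,0) = exp(-r*dt) * [p*0.000000 + (1-p)*0.000000] = 0.000000; exercise = 0.000000; V(3,0) = max -> 0.000000
  V(3,1) = exp(-r*dt) * [p*0.000000 + (1-p)*0.000000] = 0.000000; exercise = 0.000000; V(3,1) = max -> 0.000000
  V(3,2) = exp(-r*dt) * [p*0.000000 + (1-p)*2.375198] = 1.207139; exercise = 0.523007; V(3,2) = max -> 1.207139
  V(3,3) = exp(-r*dt) * [p*2.375198 + (1-p)*5.877472] = 4.154950; exercise = 4.159183; V(3,3) = max -> 4.159183
  V(2,0) = exp(-r*dt) * [p*0.000000 + (1-p)*0.000000] = 0.000000; exercise = 0.000000; V(2,0) = max -> 0.000000
  V(2,1) = exp(-r*dt) * [p*0.000000 + (1-p)*1.207139] = 0.613501; exercise = 0.000000; V(2,1) = max -> 0.613501
  V(2,2) = exp(-r*dt) * [p*1.207139 + (1-p)*4.159183] = 2.707346; exercise = 2.375198; V(2,2) = max -> 2.707346
  V(1,0) = exp(-r*dt) * [p*0.000000 + (1-p)*0.613501] = 0.311797; exercise = 0.000000; V(1,0) = max -> 0.311797
  V(1,1) = exp(-r*dt) * [p*0.613501 + (1-p)*2.707346] = 1.677598; exercise = 0.523007; V(1,1) = max -> 1.677598
  V(0,0) = exp(-r*dt) * [p*0.311797 + (1-p)*1.677598] = 1.005908; exercise = 0.000000; V(0,0) = max -> 1.005908

Answer: Price = V(0,0) = 1.0059


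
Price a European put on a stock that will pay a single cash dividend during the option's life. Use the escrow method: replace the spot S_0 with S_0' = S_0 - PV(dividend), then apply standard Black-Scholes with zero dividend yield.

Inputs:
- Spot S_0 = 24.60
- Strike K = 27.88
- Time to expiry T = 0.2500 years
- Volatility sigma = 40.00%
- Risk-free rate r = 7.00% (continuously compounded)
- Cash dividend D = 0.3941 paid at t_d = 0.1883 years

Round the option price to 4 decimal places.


PV(D) = D * exp(-r * t_d) = 0.3941 * 0.98690549 = 0.38893945
S_0' = S_0 - PV(D) = 24.6000 - 0.38893945 = 24.21106055
d1 = (ln(S_0'/K) + (r + sigma^2/2)*T) / (sigma*sqrt(T)) = -0.51800005
d2 = d1 - sigma*sqrt(T) = -0.71800005
exp(-rT) = 0.98265224
N(-d1) = 0.69777088; N(-d2) = 0.76362137
P = K * exp(-rT) * N(-d2) - S_0' * N(-d1) = 27.8800 * 0.98265224 * 0.76362137 - 24.21106055 * 0.69777088 = 4.0267

Answer: Price = 4.0267


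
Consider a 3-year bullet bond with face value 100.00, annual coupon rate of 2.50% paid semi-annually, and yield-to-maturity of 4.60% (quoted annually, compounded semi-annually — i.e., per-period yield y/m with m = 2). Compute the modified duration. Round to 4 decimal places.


Coupon per period c = face * coupon_rate / m = 1.250000
Periods per year m = 2; per-period yield y/m = 0.023000
Number of cashflows N = 6
Cashflows (t years, CF_t, discount factor 1/(1+y/m)^(m*t), PV):
  t = 0.5000: CF_t = 1.250000, DF = 0.977517, PV = 1.221896
  t = 1.0000: CF_t = 1.250000, DF = 0.955540, PV = 1.194425
  t = 1.5000: CF_t = 1.250000, DF = 0.934056, PV = 1.167570
  t = 2.0000: CF_t = 1.250000, DF = 0.913056, PV = 1.141320
  t = 2.5000: CF_t = 1.250000, DF = 0.892528, PV = 1.115660
  t = 3.0000: CF_t = 101.250000, DF = 0.872461, PV = 88.336712
Price P = sum_t PV_t = 94.177583
First compute Macaulay numerator sum_t t * PV_t:
  t * PV_t at t = 0.5000: 0.610948
  t * PV_t at t = 1.0000: 1.194425
  t * PV_t at t = 1.5000: 1.751356
  t * PV_t at t = 2.0000: 2.282640
  t * PV_t at t = 2.5000: 2.789150
  t * PV_t at t = 3.0000: 265.010136
Macaulay duration D = 273.638654 / 94.177583 = 2.905560
Modified duration = D / (1 + y/m) = 2.905560 / (1 + 0.023000) = 2.840235

Answer: Modified duration = 2.8402


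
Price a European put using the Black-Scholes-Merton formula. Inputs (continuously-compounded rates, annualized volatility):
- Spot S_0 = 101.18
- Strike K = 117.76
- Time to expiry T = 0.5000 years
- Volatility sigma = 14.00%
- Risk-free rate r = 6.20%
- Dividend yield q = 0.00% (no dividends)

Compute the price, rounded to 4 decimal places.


Answer: Price = 13.5581

Derivation:
d1 = (ln(S/K) + (r - q + 0.5*sigma^2) * T) / (sigma * sqrt(T)) = -1.17023693
d2 = d1 - sigma * sqrt(T) = -1.26923188
exp(-rT) = 0.96947557; exp(-qT) = 1.00000000
P = K * exp(-rT) * N(-d2) - S_0 * exp(-qT) * N(-d1)
N(-d1) = 0.87904718; N(-d2) = 0.89782081
P = 117.7600 * 0.96947557 * 0.89782081 - 101.1800 * 1.00000000 * 0.87904718 = 13.5581


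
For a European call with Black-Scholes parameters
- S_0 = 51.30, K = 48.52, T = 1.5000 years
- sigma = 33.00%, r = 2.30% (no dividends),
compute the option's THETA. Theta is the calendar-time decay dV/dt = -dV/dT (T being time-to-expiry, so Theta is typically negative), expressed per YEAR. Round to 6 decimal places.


d1 = 0.4252949282; d2 = 0.0211291206
phi(d1) = 0.3644461696; exp(-qT) = 1.0000000000; exp(-rT) = 0.9660883397
Theta = -S*exp(-qT)*phi(d1)*sigma/(2*sqrt(T)) - r*K*exp(-rT)*N(d2) + q*S*exp(-qT)*N(d1)
N(d1) = 0.6646891548; N(d2) = 0.5084286724; sqrt(T) = 1.2247448714
Term 1 = -51.3000 * 1.0000000000 * 0.3644461696 * 0.3300 / (2 * 1.2247448714) = -2.5187732356
Term 2 = -0.0230 * 48.5200 * 0.9660883397 * 0.5084286724 = -0.5481450579
Term 3 = 0 (no dividend yield, q = 0)
Theta = -2.5187732356 + (-0.5481450579) + (0.0000000000) = -3.066918

Answer: Theta = -3.066918


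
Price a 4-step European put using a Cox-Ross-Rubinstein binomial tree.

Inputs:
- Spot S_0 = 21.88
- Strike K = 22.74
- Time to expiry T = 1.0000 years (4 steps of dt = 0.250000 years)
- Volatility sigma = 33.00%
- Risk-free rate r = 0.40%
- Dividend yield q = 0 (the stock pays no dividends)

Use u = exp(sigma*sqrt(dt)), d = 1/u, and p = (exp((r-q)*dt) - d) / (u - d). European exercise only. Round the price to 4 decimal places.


Answer: Price = V(0,0) = 3.2825

Derivation:
dt = T/N = 0.250000
u = exp(sigma*sqrt(dt)) = 1.179393; d = 1/u = 0.847894
p = (exp((r-q)*dt) - d) / (u - d) = 0.461861
Discount per step: exp(-r*dt) = 0.999000
Stock lattice S(k, i) with i counting down-moves:
  k=0: S(0,0) = 21.8800
  k=1: S(1,0) = 25.8051; S(1,1) = 18.5519
  k=2: S(2,0) = 30.4344; S(2,1) = 21.8800; S(2,2) = 15.7301
  k=3: S(3,0) = 35.8941; S(3,1) = 25.8051; S(3,2) = 18.5519; S(3,3) = 13.3374
  k=4: S(4,0) = 42.3333; S(4,1) = 30.4344; S(4,2) = 21.8800; S(4,3) = 15.7301; S(4,4) = 11.3087
Terminal payoffs V(N, i) = max(K - S_T, 0):
  V(4,0) = 0.000000; V(4,1) = 0.000000; V(4,2) = 0.860000; V(4,3) = 7.009949; V(4,4) = 11.431293
Backward induction: V(k, i) = exp(-r*dt) * [p * V(k+1, i) + (1-p) * V(k+1, i+1)].
  V(3,0) = exp(-r*dt) * [p*0.000000 + (1-p)*0.000000] = 0.000000
  V(3,1) = exp(-r*dt) * [p*0.000000 + (1-p)*0.860000] = 0.462337
  V(3,2) = exp(-r*dt) * [p*0.860000 + (1-p)*7.009949] = 4.165357
  V(3,3) = exp(-r*dt) * [p*7.009949 + (1-p)*11.431293] = 9.379860
  V(2,0) = exp(-r*dt) * [p*0.000000 + (1-p)*0.462337] = 0.248552
  V(2,1) = exp(-r*dt) * [p*0.462337 + (1-p)*4.165357] = 2.452621
  V(2,2) = exp(-r*dt) * [p*4.165357 + (1-p)*9.379860] = 6.964514
  V(1,0) = exp(-r*dt) * [p*0.248552 + (1-p)*2.452621] = 1.433213
  V(1,1) = exp(-r*dt) * [p*2.452621 + (1-p)*6.964514] = 4.875766
  V(0,0) = exp(-r*dt) * [p*1.433213 + (1-p)*4.875766] = 3.282500


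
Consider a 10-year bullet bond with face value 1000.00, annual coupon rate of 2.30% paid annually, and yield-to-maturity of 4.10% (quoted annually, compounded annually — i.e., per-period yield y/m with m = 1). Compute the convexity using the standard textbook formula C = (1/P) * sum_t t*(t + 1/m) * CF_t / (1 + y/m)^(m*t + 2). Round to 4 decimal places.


Answer: Convexity = 87.4926

Derivation:
Coupon per period c = face * coupon_rate / m = 23.000000
Periods per year m = 1; per-period yield y/m = 0.041000
Number of cashflows N = 10
Cashflows (t years, CF_t, discount factor 1/(1+y/m)^(m*t), PV):
  t = 1.0000: CF_t = 23.000000, DF = 0.960615, PV = 22.094140
  t = 2.0000: CF_t = 23.000000, DF = 0.922781, PV = 21.223958
  t = 3.0000: CF_t = 23.000000, DF = 0.886437, PV = 20.388048
  t = 4.0000: CF_t = 23.000000, DF = 0.851524, PV = 19.585061
  t = 5.0000: CF_t = 23.000000, DF = 0.817987, PV = 18.813699
  t = 6.0000: CF_t = 23.000000, DF = 0.785770, PV = 18.072717
  t = 7.0000: CF_t = 23.000000, DF = 0.754823, PV = 17.360920
  t = 8.0000: CF_t = 23.000000, DF = 0.725094, PV = 16.677156
  t = 9.0000: CF_t = 23.000000, DF = 0.696536, PV = 16.020323
  t = 10.0000: CF_t = 1023.000000, DF = 0.669103, PV = 684.491940
Price P = sum_t PV_t = 854.727962
Convexity numerator sum_t t*(t + 1/m) * CF_t / (1+y/m)^(m*t + 2):
  t = 1.0000: term = 40.776096
  t = 2.0000: term = 117.510363
  t = 3.0000: term = 225.764386
  t = 4.0000: term = 361.454349
  t = 5.0000: term = 520.827592
  t = 6.0000: term = 700.440566
  t = 7.0000: term = 897.138093
  t = 8.0000: term = 1108.033874
  t = 9.0000: term = 1330.492163
  t = 10.0000: term = 69479.960799
Convexity = (1/P) * sum = 74782.398282 / 854.727962 = 87.492631


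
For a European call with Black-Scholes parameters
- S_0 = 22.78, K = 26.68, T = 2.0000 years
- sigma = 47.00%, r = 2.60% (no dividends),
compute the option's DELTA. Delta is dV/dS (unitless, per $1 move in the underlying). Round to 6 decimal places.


d1 = 0.1728180061; d2 = -0.4918623682
phi(d1) = 0.3930291233; exp(-qT) = 1.0000000000; exp(-rT) = 0.9493288668
N(d1) = 0.5686027584
Delta = exp(-qT) * N(d1) = 1.0000000000 * 0.5686027584 = 0.568603

Answer: Delta = 0.568603


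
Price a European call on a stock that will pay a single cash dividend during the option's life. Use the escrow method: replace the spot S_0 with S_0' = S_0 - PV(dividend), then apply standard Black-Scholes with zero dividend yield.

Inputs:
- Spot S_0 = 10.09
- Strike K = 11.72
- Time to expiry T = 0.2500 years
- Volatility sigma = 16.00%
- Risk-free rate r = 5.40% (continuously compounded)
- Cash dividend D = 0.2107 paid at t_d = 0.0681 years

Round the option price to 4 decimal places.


PV(D) = D * exp(-r * t_d) = 0.2107 * 0.99632935 = 0.20992659
S_0' = S_0 - PV(D) = 10.0900 - 0.20992659 = 9.88007341
d1 = (ln(S_0'/K) + (r + sigma^2/2)*T) / (sigma*sqrt(T)) = -1.92596053
d2 = d1 - sigma*sqrt(T) = -2.00596053
exp(-rT) = 0.98659072
N(d1) = 0.02705465; N(d2) = 0.02243023
C = S_0' * N(d1) - K * exp(-rT) * N(d2) = 9.88007341 * 0.02705465 - 11.7200 * 0.98659072 * 0.02243023 = 0.0079

Answer: Price = 0.0079
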